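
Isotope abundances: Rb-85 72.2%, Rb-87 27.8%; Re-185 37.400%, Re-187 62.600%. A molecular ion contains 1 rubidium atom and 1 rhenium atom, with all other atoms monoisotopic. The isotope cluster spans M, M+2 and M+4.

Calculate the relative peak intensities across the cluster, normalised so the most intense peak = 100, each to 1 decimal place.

48.6 : 100.0 : 31.3

Rubidium pattern (n=1): 0.7220 : 0.2780
Rhenium pattern (n=1): 0.3740 : 0.6260
Convolve the two distributions (both contribute in 2-u steps):
  M: 0.7220×0.3740 = 0.270028
  M+2: 0.7220×0.6260 + 0.2780×0.3740 = 0.555944
  M+4: 0.2780×0.6260 = 0.174028
Scale to base peak (0.555944) = 100: 48.6 : 100.0 : 31.3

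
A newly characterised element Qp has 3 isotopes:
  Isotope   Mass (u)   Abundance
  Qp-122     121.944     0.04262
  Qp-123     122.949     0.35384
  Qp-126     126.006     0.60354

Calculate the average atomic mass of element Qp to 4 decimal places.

Weight each isotope mass by its fractional abundance: 0.04262 × 121.944 + 0.35384 × 122.949 + 0.60354 × 126.006
= 5.19725 + 43.50427 + 76.04966 = 124.75118 u

124.7512 u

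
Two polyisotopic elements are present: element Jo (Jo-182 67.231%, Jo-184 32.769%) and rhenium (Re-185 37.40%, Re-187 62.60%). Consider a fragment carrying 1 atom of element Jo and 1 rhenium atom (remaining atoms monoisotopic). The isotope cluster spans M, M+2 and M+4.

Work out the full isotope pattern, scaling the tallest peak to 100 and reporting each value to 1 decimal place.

46.3 : 100.0 : 37.7

Element Jo pattern (n=1): 0.67231 : 0.32769
Rhenium pattern (n=1): 0.3740 : 0.6260
Convolve the two distributions (both contribute in 2-u steps):
  M: 0.67231×0.3740 = 0.251444
  M+2: 0.67231×0.6260 + 0.32769×0.3740 = 0.543422
  M+4: 0.32769×0.6260 = 0.205134
Scale to base peak (0.543422) = 100: 46.3 : 100.0 : 37.7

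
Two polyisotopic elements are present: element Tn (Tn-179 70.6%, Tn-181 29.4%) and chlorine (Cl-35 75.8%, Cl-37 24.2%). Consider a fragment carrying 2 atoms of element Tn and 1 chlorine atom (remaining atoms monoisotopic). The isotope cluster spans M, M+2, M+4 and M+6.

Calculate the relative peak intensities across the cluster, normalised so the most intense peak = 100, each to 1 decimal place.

86.8 : 100.0 : 38.1 : 4.8

Element Tn pattern (n=2): 0.498436 : 0.415128 : 0.086436
Chlorine pattern (n=1): 0.7580 : 0.2420
Convolve the two distributions (both contribute in 2-u steps):
  M: 0.498436×0.7580 = 0.377814
  M+2: 0.498436×0.2420 + 0.415128×0.7580 = 0.435289
  M+4: 0.415128×0.2420 + 0.086436×0.7580 = 0.165979
  M+6: 0.086436×0.2420 = 0.020918
Scale to base peak (0.435289) = 100: 86.8 : 100.0 : 38.1 : 4.8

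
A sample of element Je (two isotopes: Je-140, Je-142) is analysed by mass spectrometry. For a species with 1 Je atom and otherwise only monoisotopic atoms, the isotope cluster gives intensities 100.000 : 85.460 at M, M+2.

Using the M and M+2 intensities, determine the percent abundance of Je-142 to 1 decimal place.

46.1%

If p is the fraction of Je that is Je-140, then I(M+2)/I(M) = [C(1,1)·p^0·(1−p)] / p^1 = 1·(1−p)/p = 85.460/100.000 = 0.8546
(1−p)/p = 0.8546/1 = 0.8546  ⇒  p = 1/(1 + 0.8546) = 0.5392
Je-140: 53.9%, Je-142: 46.1%.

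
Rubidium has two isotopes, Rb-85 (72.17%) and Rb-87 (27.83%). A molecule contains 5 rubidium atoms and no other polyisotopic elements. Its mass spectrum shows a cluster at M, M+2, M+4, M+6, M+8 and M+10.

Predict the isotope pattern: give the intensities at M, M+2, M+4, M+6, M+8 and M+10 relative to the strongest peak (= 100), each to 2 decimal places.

Expanding (0.7217 + 0.2783)^5:
P(M) = 0.7217^5 = 0.195787
P(M+2) = 5 × 0.7217^4 × 0.2783^1 = 0.377494
P(M+4) = 10 × 0.7217^3 × 0.2783^2 = 0.291136
P(M+6) = 10 × 0.7217^2 × 0.2783^3 = 0.112267
P(M+8) = 5 × 0.7217^1 × 0.2783^4 = 0.021646
P(M+10) = 0.2783^5 = 0.001669
The M+2 peak is largest (0.377494); scaling to 100 gives 51.86 : 100.00 : 77.12 : 29.74 : 5.73 : 0.44.

51.86 : 100.00 : 77.12 : 29.74 : 5.73 : 0.44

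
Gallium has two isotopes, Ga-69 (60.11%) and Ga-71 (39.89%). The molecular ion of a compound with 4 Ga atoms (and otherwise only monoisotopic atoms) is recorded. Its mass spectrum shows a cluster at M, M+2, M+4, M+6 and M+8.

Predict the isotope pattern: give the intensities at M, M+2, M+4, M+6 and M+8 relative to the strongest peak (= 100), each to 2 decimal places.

The 4 Ga atoms are independent, so intensities follow the terms of (0.6011 + 0.3989)^4.
P(M) = 0.6011^4 = 0.130553
P(M+2) = 4 × 0.6011^3 × 0.3989^1 = 0.346549
P(M+4) = 6 × 0.6011^2 × 0.3989^2 = 0.344963
P(M+6) = 4 × 0.6011^1 × 0.3989^3 = 0.152616
P(M+8) = 0.3989^4 = 0.025320
The M+2 peak is largest (0.346549); scaling to 100 gives 37.67 : 100.00 : 99.54 : 44.04 : 7.31.

37.67 : 100.00 : 99.54 : 44.04 : 7.31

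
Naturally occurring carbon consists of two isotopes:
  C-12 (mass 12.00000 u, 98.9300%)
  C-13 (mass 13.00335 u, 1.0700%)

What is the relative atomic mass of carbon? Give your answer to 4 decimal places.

Average mass = Σ (abundance × isotope mass) = 0.989300 × 12.00000 + 0.010700 × 13.00335
= 11.871600 + 0.139136 = 12.010736 u

12.0107 u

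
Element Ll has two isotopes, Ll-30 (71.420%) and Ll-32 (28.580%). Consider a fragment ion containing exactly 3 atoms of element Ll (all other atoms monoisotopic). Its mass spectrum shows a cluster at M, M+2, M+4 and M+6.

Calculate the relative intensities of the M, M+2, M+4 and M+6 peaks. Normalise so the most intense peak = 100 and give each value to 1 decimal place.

Expanding (0.71420 + 0.28580)^3:
P(M) = 0.71420^3 = 0.364300
P(M+2) = 3 × 0.71420^2 × 0.28580^1 = 0.437344
P(M+4) = 3 × 0.71420^1 × 0.28580^2 = 0.175011
P(M+6) = 0.28580^3 = 0.023345
The M+2 peak is largest (0.437344); scaling to 100 gives 83.3 : 100.0 : 40.0 : 5.3.

83.3 : 100.0 : 40.0 : 5.3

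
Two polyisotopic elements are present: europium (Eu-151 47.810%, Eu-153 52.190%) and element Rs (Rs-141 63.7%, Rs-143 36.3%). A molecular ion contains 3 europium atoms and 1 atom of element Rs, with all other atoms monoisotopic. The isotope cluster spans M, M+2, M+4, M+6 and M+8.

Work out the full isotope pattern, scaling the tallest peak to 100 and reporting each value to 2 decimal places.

Europium pattern (n=3): 0.10928391 : 0.3578871 : 0.39067407 : 0.14215492
Element Rs pattern (n=1): 0.6370 : 0.3630
Convolve the two distributions (both contribute in 2-u steps):
  M: 0.10928391×0.6370 = 0.069614
  M+2: 0.10928391×0.3630 + 0.3578871×0.6370 = 0.267644
  M+4: 0.3578871×0.3630 + 0.39067407×0.6370 = 0.378772
  M+6: 0.39067407×0.3630 + 0.14215492×0.6370 = 0.232367
  M+8: 0.14215492×0.3630 = 0.051602
Scale to base peak (0.378772) = 100: 18.38 : 70.66 : 100.00 : 61.35 : 13.62

18.38 : 70.66 : 100.00 : 61.35 : 13.62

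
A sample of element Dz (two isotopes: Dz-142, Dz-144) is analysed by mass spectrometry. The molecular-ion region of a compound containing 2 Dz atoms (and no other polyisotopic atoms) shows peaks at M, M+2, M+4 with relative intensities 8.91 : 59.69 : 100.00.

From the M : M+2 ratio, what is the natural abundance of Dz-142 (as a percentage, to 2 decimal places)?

If p is the fraction of Dz that is Dz-142, then I(M+2)/I(M) = [C(2,1)·p^1·(1−p)] / p^2 = 2·(1−p)/p = 59.69/8.91 = 6.6992
(1−p)/p = 6.6992/2 = 3.3496  ⇒  p = 1/(1 + 3.3496) = 0.2299
Dz-142: 22.99%, Dz-144: 77.01%.

22.99%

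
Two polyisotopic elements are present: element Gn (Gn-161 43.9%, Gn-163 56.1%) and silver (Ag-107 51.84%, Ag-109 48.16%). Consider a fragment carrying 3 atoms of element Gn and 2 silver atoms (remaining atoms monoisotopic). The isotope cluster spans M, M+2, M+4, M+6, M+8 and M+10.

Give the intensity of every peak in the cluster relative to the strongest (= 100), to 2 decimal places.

6.90 : 39.26 : 88.87 : 100.00 : 55.91 : 12.42

Element Gn pattern (n=3): 0.08460452 : 0.32434944 : 0.41448756 : 0.17655848
Silver pattern (n=2): 0.26873856 : 0.49932288 : 0.23193856
Convolve the two distributions (both contribute in 2-u steps):
  M: 0.08460452×0.26873856 = 0.022736
  M+2: 0.08460452×0.49932288 + 0.32434944×0.26873856 = 0.129410
  M+4: 0.08460452×0.23193856 + 0.32434944×0.49932288 + 0.41448756×0.26873856 = 0.292967
  M+6: 0.32434944×0.23193856 + 0.41448756×0.49932288 + 0.17655848×0.26873856 = 0.329640
  M+8: 0.41448756×0.23193856 + 0.17655848×0.49932288 = 0.184295
  M+10: 0.17655848×0.23193856 = 0.040951
Scale to base peak (0.329640) = 100: 6.90 : 39.26 : 88.87 : 100.00 : 55.91 : 12.42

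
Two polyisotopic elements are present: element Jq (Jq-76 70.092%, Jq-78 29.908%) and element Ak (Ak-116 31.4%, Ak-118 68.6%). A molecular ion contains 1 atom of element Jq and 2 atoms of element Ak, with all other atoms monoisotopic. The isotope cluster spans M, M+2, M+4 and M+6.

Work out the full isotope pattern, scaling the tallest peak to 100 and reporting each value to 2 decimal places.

Element Jq pattern (n=1): 0.70092 : 0.29908
Element Ak pattern (n=2): 0.098596 : 0.430808 : 0.470596
Convolve the two distributions (both contribute in 2-u steps):
  M: 0.70092×0.098596 = 0.069108
  M+2: 0.70092×0.430808 + 0.29908×0.098596 = 0.331450
  M+4: 0.70092×0.470596 + 0.29908×0.430808 = 0.458696
  M+6: 0.29908×0.470596 = 0.140746
Scale to base peak (0.458696) = 100: 15.07 : 72.26 : 100.00 : 30.68

15.07 : 72.26 : 100.00 : 30.68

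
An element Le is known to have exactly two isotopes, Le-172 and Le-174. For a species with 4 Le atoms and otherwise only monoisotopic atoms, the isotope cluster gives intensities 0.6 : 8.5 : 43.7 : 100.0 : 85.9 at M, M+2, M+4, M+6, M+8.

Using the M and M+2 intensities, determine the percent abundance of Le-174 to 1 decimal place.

If p is the fraction of Le that is Le-172, then I(M+2)/I(M) = [C(4,1)·p^3·(1−p)] / p^4 = 4·(1−p)/p = 8.5/0.6 = 14.1667
(1−p)/p = 14.1667/4 = 3.5417  ⇒  p = 1/(1 + 3.5417) = 0.2202
Le-172: 22.0%, Le-174: 78.0%.

78.0%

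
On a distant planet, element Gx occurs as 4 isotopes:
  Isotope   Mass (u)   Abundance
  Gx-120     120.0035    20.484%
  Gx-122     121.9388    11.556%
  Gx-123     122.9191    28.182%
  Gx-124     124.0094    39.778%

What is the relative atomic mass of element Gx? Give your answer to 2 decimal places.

122.64 u

Ar = Σ fᵢ·mᵢ = 0.20484 × 120.0035 + 0.11556 × 121.9388 + 0.28182 × 122.9191 + 0.39778 × 124.0094
= 24.58152 + 14.09125 + 34.64106 + 49.32846 = 122.64229 u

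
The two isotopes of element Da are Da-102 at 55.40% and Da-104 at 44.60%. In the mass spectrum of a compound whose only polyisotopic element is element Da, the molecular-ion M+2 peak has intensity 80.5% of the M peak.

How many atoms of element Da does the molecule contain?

1

The M+2/M ratio from n Da atoms is n · q/p = n · 0.4460/0.5540.
n = 0.805 × 0.5540/0.4460 = 1.00 ≈ 1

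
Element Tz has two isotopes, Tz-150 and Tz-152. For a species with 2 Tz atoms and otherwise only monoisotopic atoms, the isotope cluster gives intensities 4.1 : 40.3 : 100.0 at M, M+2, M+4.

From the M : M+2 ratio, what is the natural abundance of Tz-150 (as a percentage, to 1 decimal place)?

If p is the fraction of Tz that is Tz-150, then I(M+2)/I(M) = [C(2,1)·p^1·(1−p)] / p^2 = 2·(1−p)/p = 40.3/4.1 = 9.8293
(1−p)/p = 9.8293/2 = 4.9146  ⇒  p = 1/(1 + 4.9146) = 0.1691
Tz-150: 16.9%, Tz-152: 83.1%.

16.9%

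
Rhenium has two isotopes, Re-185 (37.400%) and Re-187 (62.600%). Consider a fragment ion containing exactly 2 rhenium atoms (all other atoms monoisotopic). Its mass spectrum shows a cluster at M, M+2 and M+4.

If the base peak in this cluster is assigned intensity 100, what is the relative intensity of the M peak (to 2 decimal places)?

29.87

Term probabilities: M 0.1399, M+2 0.4682, M+4 0.3919. Base peak = M+2.
P(M+2) = C(2,1) × 0.37400^1 × 0.62600^1 = 2 × 0.3740 × 0.6260 = 0.468248 (base)
P(M) = C(2,0) × 0.37400^2 × 0.62600^0 = 1 × 0.139876 × 1.0000 = 0.139876
Relative intensity = 0.139876 / 0.468248 × 100 = 29.87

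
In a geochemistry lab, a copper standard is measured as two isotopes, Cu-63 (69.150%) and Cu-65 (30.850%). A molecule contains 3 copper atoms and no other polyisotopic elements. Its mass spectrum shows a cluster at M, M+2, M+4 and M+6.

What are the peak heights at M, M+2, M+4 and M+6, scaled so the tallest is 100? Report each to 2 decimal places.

74.72 : 100.00 : 44.61 : 6.63

Expanding (0.69150 + 0.30850)^3:
P(M) = 0.69150^3 = 0.330656
P(M+2) = 3 × 0.69150^2 × 0.30850^1 = 0.442548
P(M+4) = 3 × 0.69150^1 × 0.30850^2 = 0.197435
P(M+6) = 0.30850^3 = 0.029361
The M+2 peak is largest (0.442548); scaling to 100 gives 74.72 : 100.00 : 44.61 : 6.63.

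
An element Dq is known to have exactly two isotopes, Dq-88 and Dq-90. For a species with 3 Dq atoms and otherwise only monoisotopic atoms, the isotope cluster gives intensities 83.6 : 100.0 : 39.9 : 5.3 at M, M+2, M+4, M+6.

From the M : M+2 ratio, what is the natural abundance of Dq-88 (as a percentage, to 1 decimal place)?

71.5%

If p is the fraction of Dq that is Dq-88, then I(M+2)/I(M) = [C(3,1)·p^2·(1−p)] / p^3 = 3·(1−p)/p = 100.0/83.6 = 1.1962
(1−p)/p = 1.1962/3 = 0.3987  ⇒  p = 1/(1 + 0.3987) = 0.7149
Dq-88: 71.5%, Dq-90: 28.5%.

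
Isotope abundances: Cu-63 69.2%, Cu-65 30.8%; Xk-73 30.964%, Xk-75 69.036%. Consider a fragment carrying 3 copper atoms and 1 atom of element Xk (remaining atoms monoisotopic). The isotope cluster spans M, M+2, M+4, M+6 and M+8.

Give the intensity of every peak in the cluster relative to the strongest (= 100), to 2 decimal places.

28.00 : 99.82 : 100.00 : 39.57 : 5.50

Copper pattern (n=3): 0.33137389 : 0.44247034 : 0.19693766 : 0.02921811
Element Xk pattern (n=1): 0.30964 : 0.69036
Convolve the two distributions (both contribute in 2-u steps):
  M: 0.33137389×0.30964 = 0.102607
  M+2: 0.33137389×0.69036 + 0.44247034×0.30964 = 0.365774
  M+4: 0.44247034×0.69036 + 0.19693766×0.30964 = 0.366444
  M+6: 0.19693766×0.69036 + 0.02921811×0.30964 = 0.145005
  M+8: 0.02921811×0.69036 = 0.020171
Scale to base peak (0.366444) = 100: 28.00 : 99.82 : 100.00 : 39.57 : 5.50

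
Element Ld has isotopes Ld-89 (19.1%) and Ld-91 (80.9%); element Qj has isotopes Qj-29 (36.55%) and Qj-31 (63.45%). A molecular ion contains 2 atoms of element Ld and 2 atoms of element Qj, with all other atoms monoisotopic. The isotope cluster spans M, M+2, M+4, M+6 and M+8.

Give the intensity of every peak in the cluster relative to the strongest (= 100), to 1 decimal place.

Element Ld pattern (n=2): 0.036481 : 0.309038 : 0.654481
Element Qj pattern (n=2): 0.13359025 : 0.4638195 : 0.40259025
Convolve the two distributions (both contribute in 2-u steps):
  M: 0.036481×0.13359025 = 0.004874
  M+2: 0.036481×0.4638195 + 0.309038×0.13359025 = 0.058205
  M+4: 0.036481×0.40259025 + 0.309038×0.4638195 + 0.654481×0.13359025 = 0.245457
  M+6: 0.309038×0.40259025 + 0.654481×0.4638195 = 0.427977
  M+8: 0.654481×0.40259025 = 0.263488
Scale to base peak (0.427977) = 100: 1.1 : 13.6 : 57.4 : 100.0 : 61.6

1.1 : 13.6 : 57.4 : 100.0 : 61.6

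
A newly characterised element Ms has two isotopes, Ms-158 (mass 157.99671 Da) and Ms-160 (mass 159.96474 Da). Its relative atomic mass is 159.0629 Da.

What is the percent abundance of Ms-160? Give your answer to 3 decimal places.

54.175%

Let x be the fractional abundance of Ms-158; then Ms-160 has abundance 1 − x.
157.99671·x + 159.96474·(1 − x) = 159.0629
(157.99671 − 159.96474)·x = 159.0629 − 159.96474
x = -0.90184 / -1.96803 = 0.45825 → 45.825% Ms-158, 54.175% Ms-160.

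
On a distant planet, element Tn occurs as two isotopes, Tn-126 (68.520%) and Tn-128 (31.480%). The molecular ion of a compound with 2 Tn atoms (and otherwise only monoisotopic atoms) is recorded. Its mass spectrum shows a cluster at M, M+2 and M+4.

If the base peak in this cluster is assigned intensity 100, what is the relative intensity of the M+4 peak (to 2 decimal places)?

21.11

Term probabilities: M 0.4695, M+2 0.4314, M+4 0.0991. Base peak = M.
P(M) = C(2,0) × 0.68520^2 × 0.31480^0 = 1 × 0.46949904 × 1.0000 = 0.469499 (base)
P(M+4) = C(2,2) × 0.68520^0 × 0.31480^2 = 1 × 1.0000 × 0.09909904 = 0.099099
Relative intensity = 0.099099 / 0.469499 × 100 = 21.11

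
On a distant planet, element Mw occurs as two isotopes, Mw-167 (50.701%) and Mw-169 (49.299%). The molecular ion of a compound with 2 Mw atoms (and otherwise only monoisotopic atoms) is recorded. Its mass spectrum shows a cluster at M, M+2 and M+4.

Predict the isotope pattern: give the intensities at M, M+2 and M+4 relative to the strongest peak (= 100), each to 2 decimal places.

51.42 : 100.00 : 48.62

The 2 Mw atoms are independent, so intensities follow the terms of (0.50701 + 0.49299)^2.
P(M) = 0.50701^2 = 0.257059
P(M+2) = 2 × 0.50701^1 × 0.49299^1 = 0.499902
P(M+4) = 0.49299^2 = 0.243039
The M+2 peak is largest (0.499902); scaling to 100 gives 51.42 : 100.00 : 48.62.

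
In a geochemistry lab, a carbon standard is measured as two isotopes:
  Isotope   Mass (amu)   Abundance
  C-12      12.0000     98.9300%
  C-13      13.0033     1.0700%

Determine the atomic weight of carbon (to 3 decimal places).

12.011 amu

Average mass = Σ (abundance × isotope mass) = 0.989300 × 12.0000 + 0.010700 × 13.0033
= 11.87160 + 0.13914 = 12.01074 amu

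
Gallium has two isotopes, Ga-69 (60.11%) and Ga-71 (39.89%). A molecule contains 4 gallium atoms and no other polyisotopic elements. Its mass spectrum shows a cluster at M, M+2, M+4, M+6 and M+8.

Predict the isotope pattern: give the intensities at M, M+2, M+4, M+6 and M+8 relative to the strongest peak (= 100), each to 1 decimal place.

Each Ga atom is independently Ga-69 (p = 0.6011) or Ga-71 (q = 0.3989); the cluster is the binomial expansion (p + q)^4.
P(M) = 0.6011^4 = 0.130553
P(M+2) = 4 × 0.6011^3 × 0.3989^1 = 0.346549
P(M+4) = 6 × 0.6011^2 × 0.3989^2 = 0.344963
P(M+6) = 4 × 0.6011^1 × 0.3989^3 = 0.152616
P(M+8) = 0.3989^4 = 0.025320
The M+2 peak is largest (0.346549); scaling to 100 gives 37.7 : 100.0 : 99.5 : 44.0 : 7.3.

37.7 : 100.0 : 99.5 : 44.0 : 7.3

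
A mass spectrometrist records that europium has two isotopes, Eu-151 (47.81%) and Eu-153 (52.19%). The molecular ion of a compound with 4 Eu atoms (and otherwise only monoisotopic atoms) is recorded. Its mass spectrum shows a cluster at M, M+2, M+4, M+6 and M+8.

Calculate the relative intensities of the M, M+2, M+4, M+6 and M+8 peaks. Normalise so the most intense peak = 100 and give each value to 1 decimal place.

Expanding (0.4781 + 0.5219)^4:
P(M) = 0.4781^4 = 0.052249
P(M+2) = 4 × 0.4781^3 × 0.5219^1 = 0.228141
P(M+4) = 6 × 0.4781^2 × 0.5219^2 = 0.373563
P(M+6) = 4 × 0.4781^1 × 0.5219^3 = 0.271857
P(M+8) = 0.5219^4 = 0.074191
The M+4 peak is largest (0.373563); scaling to 100 gives 14.0 : 61.1 : 100.0 : 72.8 : 19.9.

14.0 : 61.1 : 100.0 : 72.8 : 19.9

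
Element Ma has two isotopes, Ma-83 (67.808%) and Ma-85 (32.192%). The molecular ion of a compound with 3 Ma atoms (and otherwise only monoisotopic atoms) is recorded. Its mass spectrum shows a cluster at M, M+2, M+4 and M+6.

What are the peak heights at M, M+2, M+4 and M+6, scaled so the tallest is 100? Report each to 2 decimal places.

70.21 : 100.00 : 47.48 : 7.51

Expanding (0.67808 + 0.32192)^3:
P(M) = 0.67808^3 = 0.311776
P(M+2) = 3 × 0.67808^2 × 0.32192^1 = 0.444049
P(M+4) = 3 × 0.67808^1 × 0.32192^2 = 0.210813
P(M+6) = 0.32192^3 = 0.033361
The M+2 peak is largest (0.444049); scaling to 100 gives 70.21 : 100.00 : 47.48 : 7.51.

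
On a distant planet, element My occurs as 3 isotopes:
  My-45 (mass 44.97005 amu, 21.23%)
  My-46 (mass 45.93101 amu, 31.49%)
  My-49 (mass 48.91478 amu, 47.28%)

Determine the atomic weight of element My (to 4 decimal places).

The abundance-weighted mean is 0.2123 × 44.97005 + 0.3149 × 45.93101 + 0.4728 × 48.91478
= 9.547142 + 14.463675 + 23.126908 = 47.137725 amu

47.1377 amu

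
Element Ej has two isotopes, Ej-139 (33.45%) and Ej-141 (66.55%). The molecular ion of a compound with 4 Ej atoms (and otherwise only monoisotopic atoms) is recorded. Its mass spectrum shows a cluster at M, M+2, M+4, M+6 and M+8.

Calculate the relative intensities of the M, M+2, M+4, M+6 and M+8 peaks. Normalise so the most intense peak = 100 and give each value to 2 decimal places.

Expanding (0.3345 + 0.6655)^4:
P(M) = 0.3345^4 = 0.012519
P(M+2) = 4 × 0.3345^3 × 0.6655^1 = 0.099631
P(M+4) = 6 × 0.3345^2 × 0.6655^2 = 0.297331
P(M+6) = 4 × 0.3345^1 × 0.6655^3 = 0.394367
P(M+8) = 0.6655^4 = 0.196152
The M+6 peak is largest (0.394367); scaling to 100 gives 3.17 : 25.26 : 75.39 : 100.00 : 49.74.

3.17 : 25.26 : 75.39 : 100.00 : 49.74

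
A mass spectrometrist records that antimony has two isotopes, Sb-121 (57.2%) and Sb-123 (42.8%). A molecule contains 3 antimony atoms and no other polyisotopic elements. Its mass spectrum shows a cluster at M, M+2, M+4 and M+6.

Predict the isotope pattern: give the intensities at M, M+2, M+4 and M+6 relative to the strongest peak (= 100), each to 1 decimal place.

Expanding (0.572 + 0.428)^3:
P(M) = 0.572^3 = 0.187149
P(M+2) = 3 × 0.572^2 × 0.428^1 = 0.420104
P(M+4) = 3 × 0.572^1 × 0.428^2 = 0.314344
P(M+6) = 0.428^3 = 0.078403
The M+2 peak is largest (0.420104); scaling to 100 gives 44.5 : 100.0 : 74.8 : 18.7.

44.5 : 100.0 : 74.8 : 18.7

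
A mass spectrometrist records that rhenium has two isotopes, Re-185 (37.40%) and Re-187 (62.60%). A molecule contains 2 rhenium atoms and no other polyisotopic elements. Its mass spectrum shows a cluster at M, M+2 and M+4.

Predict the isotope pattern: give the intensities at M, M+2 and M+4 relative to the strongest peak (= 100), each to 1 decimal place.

The 2 Re atoms are independent, so intensities follow the terms of (0.3740 + 0.6260)^2.
P(M) = 0.3740^2 = 0.139876
P(M+2) = 2 × 0.3740^1 × 0.6260^1 = 0.468248
P(M+4) = 0.6260^2 = 0.391876
The M+2 peak is largest (0.468248); scaling to 100 gives 29.9 : 100.0 : 83.7.

29.9 : 100.0 : 83.7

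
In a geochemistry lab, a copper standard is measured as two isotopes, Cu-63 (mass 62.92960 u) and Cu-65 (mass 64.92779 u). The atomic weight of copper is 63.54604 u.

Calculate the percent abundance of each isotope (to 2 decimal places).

With x = fraction of Cu-63 (so Cu-65 is 1 − x):
62.92960·x + 64.92779·(1 − x) = 63.54604
(62.92960 − 64.92779)·x = 63.54604 − 64.92779
x = -1.38175 / -1.99819 = 0.69150 → 69.15% Cu-63, 30.85% Cu-65.

Cu-63: 69.15%, Cu-65: 30.85%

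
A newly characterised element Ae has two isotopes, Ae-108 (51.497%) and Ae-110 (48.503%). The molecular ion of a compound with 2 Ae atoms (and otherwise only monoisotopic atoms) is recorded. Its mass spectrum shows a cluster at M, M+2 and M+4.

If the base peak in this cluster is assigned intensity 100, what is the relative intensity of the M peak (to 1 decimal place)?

53.1

Binomial terms of (0.51497 + 0.48503)^2: M 0.2652, M+2 0.4996, M+4 0.2353 → M+2 is the base peak.
P(M+2) = C(2,1) × 0.51497^1 × 0.48503^1 = 2 × 0.51497 × 0.48503 = 0.499552 (base)
P(M) = C(2,0) × 0.51497^2 × 0.48503^0 = 1 × 0.2651941 × 1.0000 = 0.265194
Relative intensity = 0.265194 / 0.499552 × 100 = 53.1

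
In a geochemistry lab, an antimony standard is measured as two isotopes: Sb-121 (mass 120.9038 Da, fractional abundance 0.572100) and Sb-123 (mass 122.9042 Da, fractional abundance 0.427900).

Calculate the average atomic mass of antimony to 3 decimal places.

121.760 Da

Ar = Σ fᵢ·mᵢ = 0.572100 × 120.9038 + 0.427900 × 122.9042
= 69.16906 + 52.59071 = 121.75977 Da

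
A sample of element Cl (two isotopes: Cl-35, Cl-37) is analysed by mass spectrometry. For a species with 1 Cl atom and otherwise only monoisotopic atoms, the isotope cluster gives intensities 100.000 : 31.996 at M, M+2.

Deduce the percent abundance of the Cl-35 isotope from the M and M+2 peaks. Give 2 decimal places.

75.76%

Write p for the Cl-35 fraction. I(M+2)/I(M) = [C(1,1)·p^0·(1−p)] / p^1 = 1·(1−p)/p = 31.996/100.000 = 0.3200
(1−p)/p = 0.3200/1 = 0.3200  ⇒  p = 1/(1 + 0.3200) = 0.7576
Cl-35: 75.76%, Cl-37: 24.24%.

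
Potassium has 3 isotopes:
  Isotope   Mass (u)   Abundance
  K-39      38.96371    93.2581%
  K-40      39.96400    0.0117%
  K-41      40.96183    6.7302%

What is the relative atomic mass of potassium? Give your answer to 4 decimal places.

39.0983 u

Average mass = Σ (abundance × isotope mass) = 0.932581 × 38.96371 + 0.000117 × 39.96400 + 0.067302 × 40.96183
= 36.336816 + 0.004676 + 2.756813 = 39.098305 u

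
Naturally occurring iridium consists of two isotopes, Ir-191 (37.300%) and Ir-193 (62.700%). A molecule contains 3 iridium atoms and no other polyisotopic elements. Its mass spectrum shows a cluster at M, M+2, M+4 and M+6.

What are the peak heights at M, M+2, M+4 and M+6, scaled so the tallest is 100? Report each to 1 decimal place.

11.8 : 59.5 : 100.0 : 56.0

Each Ir atom is independently Ir-191 (p = 0.37300) or Ir-193 (q = 0.62700); the cluster is the binomial expansion (p + q)^3.
P(M) = 0.37300^3 = 0.051895
P(M+2) = 3 × 0.37300^2 × 0.62700^1 = 0.261702
P(M+4) = 3 × 0.37300^1 × 0.62700^2 = 0.439911
P(M+6) = 0.62700^3 = 0.246492
The M+4 peak is largest (0.439911); scaling to 100 gives 11.8 : 59.5 : 100.0 : 56.0.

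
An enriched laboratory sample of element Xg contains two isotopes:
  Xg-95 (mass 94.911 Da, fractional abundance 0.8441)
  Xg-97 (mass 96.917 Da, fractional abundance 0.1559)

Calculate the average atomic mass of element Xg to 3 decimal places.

Weight each isotope mass by its fractional abundance: 0.8441 × 94.911 + 0.1559 × 96.917
= 80.1144 + 15.1094 = 95.2238 Da

95.224 Da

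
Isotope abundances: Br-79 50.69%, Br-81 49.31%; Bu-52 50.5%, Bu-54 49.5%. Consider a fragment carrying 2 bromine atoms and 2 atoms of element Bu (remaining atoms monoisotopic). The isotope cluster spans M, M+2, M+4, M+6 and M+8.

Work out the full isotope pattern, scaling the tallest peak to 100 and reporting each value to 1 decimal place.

17.5 : 68.3 : 100.0 : 65.1 : 15.9

Bromine pattern (n=2): 0.25694761 : 0.49990478 : 0.24314761
Element Bu pattern (n=2): 0.255025 : 0.49995 : 0.245025
Convolve the two distributions (both contribute in 2-u steps):
  M: 0.25694761×0.255025 = 0.065528
  M+2: 0.25694761×0.49995 + 0.49990478×0.255025 = 0.255949
  M+4: 0.25694761×0.245025 + 0.49990478×0.49995 + 0.24314761×0.255025 = 0.374895
  M+6: 0.49990478×0.245025 + 0.24314761×0.49995 = 0.244051
  M+8: 0.24314761×0.245025 = 0.059577
Scale to base peak (0.374895) = 100: 17.5 : 68.3 : 100.0 : 65.1 : 15.9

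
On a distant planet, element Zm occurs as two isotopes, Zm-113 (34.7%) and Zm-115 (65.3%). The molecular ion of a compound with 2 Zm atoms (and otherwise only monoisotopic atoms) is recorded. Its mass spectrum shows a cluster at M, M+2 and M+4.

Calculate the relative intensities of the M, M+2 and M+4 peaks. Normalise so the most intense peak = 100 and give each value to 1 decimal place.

26.6 : 100.0 : 94.1

The 2 Zm atoms are independent, so intensities follow the terms of (0.347 + 0.653)^2.
P(M) = 0.347^2 = 0.120409
P(M+2) = 2 × 0.347^1 × 0.653^1 = 0.453182
P(M+4) = 0.653^2 = 0.426409
The M+2 peak is largest (0.453182); scaling to 100 gives 26.6 : 100.0 : 94.1.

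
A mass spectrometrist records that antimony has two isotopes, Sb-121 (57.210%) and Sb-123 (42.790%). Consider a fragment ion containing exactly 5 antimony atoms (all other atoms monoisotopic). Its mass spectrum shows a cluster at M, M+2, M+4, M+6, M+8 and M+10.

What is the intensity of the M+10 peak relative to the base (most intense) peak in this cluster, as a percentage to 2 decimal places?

(0.57210 + 0.42790)^5 gives M 0.0613, M+2 0.2292, M+4 0.3428, M+6 0.2564, M+8 0.0959, M+10 0.0143; the largest is M+4.
P(M+4) = C(5,2) × 0.57210^3 × 0.42790^2 = 10 × 0.18724742 × 0.18309841 = 0.342847 (base)
P(M+10) = C(5,5) × 0.57210^0 × 0.42790^5 = 1 × 1.0000 × 0.01434536 = 0.014345
Relative intensity = 0.014345 / 0.342847 × 100 = 4.18

4.18%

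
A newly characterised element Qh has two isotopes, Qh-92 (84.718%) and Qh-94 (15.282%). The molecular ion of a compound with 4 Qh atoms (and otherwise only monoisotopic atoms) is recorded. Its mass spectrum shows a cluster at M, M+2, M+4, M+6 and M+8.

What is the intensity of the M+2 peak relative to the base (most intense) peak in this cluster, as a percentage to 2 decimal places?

(0.84718 + 0.15282)^4 gives M 0.5151, M+2 0.3717, M+4 0.1006, M+6 0.0121, M+8 0.0005; the largest is M.
P(M) = C(4,0) × 0.84718^4 × 0.15282^0 = 1 × 0.51511332 × 1.0000 = 0.515113 (base)
P(M+2) = C(4,1) × 0.84718^3 × 0.15282^1 = 4 × 0.60803291 × 0.15282 = 0.371678
Relative intensity = 0.371678 / 0.515113 × 100 = 72.15

72.15%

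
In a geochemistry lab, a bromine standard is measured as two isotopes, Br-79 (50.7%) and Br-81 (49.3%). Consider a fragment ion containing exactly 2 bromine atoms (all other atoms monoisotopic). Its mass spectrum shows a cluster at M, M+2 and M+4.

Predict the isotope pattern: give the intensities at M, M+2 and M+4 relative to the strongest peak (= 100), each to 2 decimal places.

Each Br atom is independently Br-79 (p = 0.507) or Br-81 (q = 0.493); the cluster is the binomial expansion (p + q)^2.
P(M) = 0.507^2 = 0.257049
P(M+2) = 2 × 0.507^1 × 0.493^1 = 0.499902
P(M+4) = 0.493^2 = 0.243049
The M+2 peak is largest (0.499902); scaling to 100 gives 51.42 : 100.00 : 48.62.

51.42 : 100.00 : 48.62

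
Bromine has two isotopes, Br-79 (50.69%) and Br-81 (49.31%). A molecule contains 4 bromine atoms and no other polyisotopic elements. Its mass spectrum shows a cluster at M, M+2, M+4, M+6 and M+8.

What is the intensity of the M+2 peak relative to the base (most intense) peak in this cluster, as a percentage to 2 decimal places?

68.53%

Term probabilities: M 0.0660, M+2 0.2569, M+4 0.3749, M+6 0.2431, M+8 0.0591. Base peak = M+4.
P(M+4) = C(4,2) × 0.5069^2 × 0.4931^2 = 6 × 0.25694761 × 0.24314761 = 0.374857 (base)
P(M+2) = C(4,1) × 0.5069^3 × 0.4931^1 = 4 × 0.13024674 × 0.4931 = 0.256899
Relative intensity = 0.256899 / 0.374857 × 100 = 68.53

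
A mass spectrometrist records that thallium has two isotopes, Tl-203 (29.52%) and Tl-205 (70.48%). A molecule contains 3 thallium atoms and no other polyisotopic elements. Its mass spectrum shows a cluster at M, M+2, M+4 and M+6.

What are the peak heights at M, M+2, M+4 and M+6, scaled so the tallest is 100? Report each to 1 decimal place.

5.8 : 41.9 : 100.0 : 79.6

Expanding (0.2952 + 0.7048)^3:
P(M) = 0.2952^3 = 0.025725
P(M+2) = 3 × 0.2952^2 × 0.7048^1 = 0.184255
P(M+4) = 3 × 0.2952^1 × 0.7048^2 = 0.439916
P(M+6) = 0.7048^3 = 0.350104
The M+4 peak is largest (0.439916); scaling to 100 gives 5.8 : 41.9 : 100.0 : 79.6.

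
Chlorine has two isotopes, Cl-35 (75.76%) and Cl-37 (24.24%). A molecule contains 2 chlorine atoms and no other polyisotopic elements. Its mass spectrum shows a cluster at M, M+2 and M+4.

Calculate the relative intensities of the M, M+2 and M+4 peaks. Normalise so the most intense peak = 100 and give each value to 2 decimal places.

100.00 : 63.99 : 10.24

Each Cl atom is independently Cl-35 (p = 0.7576) or Cl-37 (q = 0.2424); the cluster is the binomial expansion (p + q)^2.
P(M) = 0.7576^2 = 0.573958
P(M+2) = 2 × 0.7576^1 × 0.2424^1 = 0.367284
P(M+4) = 0.2424^2 = 0.058758
The M peak is largest (0.573958); scaling to 100 gives 100.00 : 63.99 : 10.24.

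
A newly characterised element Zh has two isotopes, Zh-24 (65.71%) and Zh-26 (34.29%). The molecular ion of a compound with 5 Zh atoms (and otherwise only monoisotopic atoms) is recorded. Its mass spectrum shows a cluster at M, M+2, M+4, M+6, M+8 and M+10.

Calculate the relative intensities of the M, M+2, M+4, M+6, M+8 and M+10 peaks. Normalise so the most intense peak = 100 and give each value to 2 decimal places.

36.72 : 95.82 : 100.00 : 52.18 : 13.62 : 1.42

Each Zh atom is independently Zh-24 (p = 0.6571) or Zh-26 (q = 0.3429); the cluster is the binomial expansion (p + q)^5.
P(M) = 0.6571^5 = 0.122506
P(M+2) = 5 × 0.6571^4 × 0.3429^1 = 0.319642
P(M+4) = 10 × 0.6571^3 × 0.3429^2 = 0.333603
P(M+6) = 10 × 0.6571^2 × 0.3429^3 = 0.174087
P(M+8) = 5 × 0.6571^1 × 0.3429^4 = 0.045423
P(M+10) = 0.3429^5 = 0.004741
The M+4 peak is largest (0.333603); scaling to 100 gives 36.72 : 95.82 : 100.00 : 52.18 : 13.62 : 1.42.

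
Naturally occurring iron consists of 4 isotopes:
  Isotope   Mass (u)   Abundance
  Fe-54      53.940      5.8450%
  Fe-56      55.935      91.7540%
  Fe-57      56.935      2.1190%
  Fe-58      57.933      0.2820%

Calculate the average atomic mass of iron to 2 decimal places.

Weight each isotope mass by its fractional abundance: 0.058450 × 53.940 + 0.917540 × 55.935 + 0.021190 × 56.935 + 0.002820 × 57.933
= 3.1528 + 51.3226 + 1.2065 + 0.1634 = 55.8453 u

55.85 u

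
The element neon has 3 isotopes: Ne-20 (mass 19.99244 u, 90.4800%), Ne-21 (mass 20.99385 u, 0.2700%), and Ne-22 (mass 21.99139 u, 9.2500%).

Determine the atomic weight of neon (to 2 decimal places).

20.18 u

Weight each isotope mass by its fractional abundance: 0.904800 × 19.99244 + 0.002700 × 20.99385 + 0.092500 × 21.99139
= 18.089160 + 0.056683 + 2.034204 = 20.180047 u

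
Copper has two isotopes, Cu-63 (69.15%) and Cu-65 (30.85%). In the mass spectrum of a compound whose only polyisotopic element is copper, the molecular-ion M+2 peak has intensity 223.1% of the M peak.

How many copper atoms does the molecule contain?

For n independent Cu atoms, I(M+2)/I(M) = n · (abundance Cu-65) / (abundance Cu-63) = n · 0.3085/0.6915.
n = 2.231 × 0.6915/0.3085 = 5.00 ≈ 5

5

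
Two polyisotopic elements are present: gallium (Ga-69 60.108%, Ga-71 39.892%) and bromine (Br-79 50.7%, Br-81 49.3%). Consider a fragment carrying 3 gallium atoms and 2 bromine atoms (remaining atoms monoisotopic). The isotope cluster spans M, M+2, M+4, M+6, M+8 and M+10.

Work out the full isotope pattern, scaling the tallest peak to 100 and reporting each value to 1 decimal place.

Gallium pattern (n=3): 0.2171685 : 0.432386 : 0.2869625 : 0.063483
Bromine pattern (n=2): 0.257049 : 0.499902 : 0.243049
Convolve the two distributions (both contribute in 2-u steps):
  M: 0.2171685×0.257049 = 0.055823
  M+2: 0.2171685×0.499902 + 0.432386×0.257049 = 0.219707
  M+4: 0.2171685×0.243049 + 0.432386×0.499902 + 0.2869625×0.257049 = 0.342697
  M+6: 0.432386×0.243049 + 0.2869625×0.499902 + 0.063483×0.257049 = 0.264862
  M+8: 0.2869625×0.243049 + 0.063483×0.499902 = 0.101481
  M+10: 0.063483×0.243049 = 0.015429
Scale to base peak (0.342697) = 100: 16.3 : 64.1 : 100.0 : 77.3 : 29.6 : 4.5

16.3 : 64.1 : 100.0 : 77.3 : 29.6 : 4.5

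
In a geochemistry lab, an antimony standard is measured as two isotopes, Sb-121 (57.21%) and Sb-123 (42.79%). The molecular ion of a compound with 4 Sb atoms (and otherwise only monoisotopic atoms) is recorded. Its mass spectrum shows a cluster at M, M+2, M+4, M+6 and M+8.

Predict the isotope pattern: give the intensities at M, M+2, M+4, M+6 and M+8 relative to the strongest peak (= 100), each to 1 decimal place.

Each Sb atom is independently Sb-121 (p = 0.5721) or Sb-123 (q = 0.4279); the cluster is the binomial expansion (p + q)^4.
P(M) = 0.5721^4 = 0.107124
P(M+2) = 4 × 0.5721^3 × 0.4279^1 = 0.320493
P(M+4) = 6 × 0.5721^2 × 0.4279^2 = 0.359567
P(M+6) = 4 × 0.5721^1 × 0.4279^3 = 0.179291
P(M+8) = 0.4279^4 = 0.033525
The M+4 peak is largest (0.359567); scaling to 100 gives 29.8 : 89.1 : 100.0 : 49.9 : 9.3.

29.8 : 89.1 : 100.0 : 49.9 : 9.3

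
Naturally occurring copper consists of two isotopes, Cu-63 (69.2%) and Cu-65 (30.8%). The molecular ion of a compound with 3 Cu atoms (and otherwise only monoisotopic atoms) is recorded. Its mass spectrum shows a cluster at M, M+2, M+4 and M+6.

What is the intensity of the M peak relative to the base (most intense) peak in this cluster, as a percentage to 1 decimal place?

74.9%

Term probabilities: M 0.3314, M+2 0.4425, M+4 0.1969, M+6 0.0292. Base peak = M+2.
P(M+2) = C(3,1) × 0.692^2 × 0.308^1 = 3 × 0.478864 × 0.3080 = 0.442470 (base)
P(M) = C(3,0) × 0.692^3 × 0.308^0 = 1 × 0.33137389 × 1.0000 = 0.331374
Relative intensity = 0.331374 / 0.442470 × 100 = 74.9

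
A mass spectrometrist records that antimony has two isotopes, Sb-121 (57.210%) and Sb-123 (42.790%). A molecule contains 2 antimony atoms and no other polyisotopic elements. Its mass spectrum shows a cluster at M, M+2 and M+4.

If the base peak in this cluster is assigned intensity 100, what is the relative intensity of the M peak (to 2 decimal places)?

Term probabilities: M 0.3273, M+2 0.4896, M+4 0.1831. Base peak = M+2.
P(M+2) = C(2,1) × 0.57210^1 × 0.42790^1 = 2 × 0.5721 × 0.4279 = 0.489603 (base)
P(M) = C(2,0) × 0.57210^2 × 0.42790^0 = 1 × 0.32729841 × 1.0000 = 0.327298
Relative intensity = 0.327298 / 0.489603 × 100 = 66.85

66.85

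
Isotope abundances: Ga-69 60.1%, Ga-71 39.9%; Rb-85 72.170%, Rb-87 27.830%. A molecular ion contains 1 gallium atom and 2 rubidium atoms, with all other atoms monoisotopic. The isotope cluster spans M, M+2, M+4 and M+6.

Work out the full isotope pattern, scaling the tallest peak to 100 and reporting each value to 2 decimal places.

Gallium pattern (n=1): 0.6010 : 0.3990
Rubidium pattern (n=2): 0.52085089 : 0.40169822 : 0.07745089
Convolve the two distributions (both contribute in 2-u steps):
  M: 0.6010×0.52085089 = 0.313031
  M+2: 0.6010×0.40169822 + 0.3990×0.52085089 = 0.449240
  M+4: 0.6010×0.07745089 + 0.3990×0.40169822 = 0.206826
  M+6: 0.3990×0.07745089 = 0.030903
Scale to base peak (0.449240) = 100: 69.68 : 100.00 : 46.04 : 6.88

69.68 : 100.00 : 46.04 : 6.88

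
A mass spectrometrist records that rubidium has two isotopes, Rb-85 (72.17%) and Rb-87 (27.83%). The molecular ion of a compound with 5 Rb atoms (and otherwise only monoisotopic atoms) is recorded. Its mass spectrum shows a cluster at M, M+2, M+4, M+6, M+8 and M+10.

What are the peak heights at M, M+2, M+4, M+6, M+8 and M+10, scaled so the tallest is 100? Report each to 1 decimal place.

51.9 : 100.0 : 77.1 : 29.7 : 5.7 : 0.4

Each Rb atom is independently Rb-85 (p = 0.7217) or Rb-87 (q = 0.2783); the cluster is the binomial expansion (p + q)^5.
P(M) = 0.7217^5 = 0.195787
P(M+2) = 5 × 0.7217^4 × 0.2783^1 = 0.377494
P(M+4) = 10 × 0.7217^3 × 0.2783^2 = 0.291136
P(M+6) = 10 × 0.7217^2 × 0.2783^3 = 0.112267
P(M+8) = 5 × 0.7217^1 × 0.2783^4 = 0.021646
P(M+10) = 0.2783^5 = 0.001669
The M+2 peak is largest (0.377494); scaling to 100 gives 51.9 : 100.0 : 77.1 : 29.7 : 5.7 : 0.4.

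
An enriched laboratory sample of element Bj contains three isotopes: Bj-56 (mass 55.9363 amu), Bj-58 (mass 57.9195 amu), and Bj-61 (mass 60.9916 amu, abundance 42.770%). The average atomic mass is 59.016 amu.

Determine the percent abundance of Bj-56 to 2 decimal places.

10.96%

The remaining 57.230% is split between Bj-56 (fraction x) and Bj-58 (fraction 0.57230 − x).
Substituting: 55.9363x + 57.9195(0.57230 − x) = 32.92989268
(55.9363 − 57.9195)x = -0.21743717  ⇒  x = 0.10964, y = 0.46266
Bj-56: 10.96%, Bj-58: 46.27%.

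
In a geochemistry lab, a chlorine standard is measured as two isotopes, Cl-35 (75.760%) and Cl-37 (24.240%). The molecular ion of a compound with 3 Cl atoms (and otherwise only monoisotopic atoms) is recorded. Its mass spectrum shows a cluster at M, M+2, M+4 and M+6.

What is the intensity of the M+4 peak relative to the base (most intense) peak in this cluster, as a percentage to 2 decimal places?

Term probabilities: M 0.4348, M+2 0.4174, M+4 0.1335, M+6 0.0142. Base peak = M.
P(M) = C(3,0) × 0.75760^3 × 0.24240^0 = 1 × 0.4348304 × 1.0000 = 0.434830 (base)
P(M+4) = C(3,2) × 0.75760^1 × 0.24240^2 = 3 × 0.7576 × 0.05875776 = 0.133545
Relative intensity = 0.133545 / 0.434830 × 100 = 30.71

30.71%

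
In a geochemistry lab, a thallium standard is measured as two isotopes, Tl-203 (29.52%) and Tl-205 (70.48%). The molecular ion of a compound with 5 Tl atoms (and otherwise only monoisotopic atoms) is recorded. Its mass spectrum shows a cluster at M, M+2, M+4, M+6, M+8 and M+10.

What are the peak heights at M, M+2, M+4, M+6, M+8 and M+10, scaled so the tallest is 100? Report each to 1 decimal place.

0.6 : 7.3 : 35.1 : 83.8 : 100.0 : 47.8

Expanding (0.2952 + 0.7048)^5:
P(M) = 0.2952^5 = 0.002242
P(M+2) = 5 × 0.2952^4 × 0.7048^1 = 0.026761
P(M+4) = 10 × 0.2952^3 × 0.7048^2 = 0.127785
P(M+6) = 10 × 0.2952^2 × 0.7048^3 = 0.305092
P(M+8) = 5 × 0.2952^1 × 0.7048^4 = 0.364208
P(M+10) = 0.7048^5 = 0.173912
The M+8 peak is largest (0.364208); scaling to 100 gives 0.6 : 7.3 : 35.1 : 83.8 : 100.0 : 47.8.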